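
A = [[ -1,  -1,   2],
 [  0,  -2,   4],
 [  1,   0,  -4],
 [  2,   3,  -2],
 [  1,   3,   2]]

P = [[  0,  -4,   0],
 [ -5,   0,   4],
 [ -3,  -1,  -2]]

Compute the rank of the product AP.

First compute AP:
[[ -1,   2,  -8],
 [ -2,  -4, -16],
 [ 12,   0,   8],
 [ -9,  -6,  16],
 [-21,  -6,   8]]
Now row reduce the product.
R2 ← R2 − (2)·R1: [0, -8, 0]
R3 ← R3 + (12)·R1: [0, 24, -88]
R4 ← R4 − (9)·R1: [0, -24, 88]
R5 ← R5 − (21)·R1: [0, -48, 176]
R3 ← R3 + (3)·R2: [0, 0, -88]
R4 ← R4 − (3)·R2: [0, 0, 88]
R5 ← R5 − (6)·R2: [0, 0, 176]
R4 ← R4 + R3: [0, 0, 0]
R5 ← R5 + (2)·R3: [0, 0, 0]
3 nonzero rows, so rank(AP) = 3.

3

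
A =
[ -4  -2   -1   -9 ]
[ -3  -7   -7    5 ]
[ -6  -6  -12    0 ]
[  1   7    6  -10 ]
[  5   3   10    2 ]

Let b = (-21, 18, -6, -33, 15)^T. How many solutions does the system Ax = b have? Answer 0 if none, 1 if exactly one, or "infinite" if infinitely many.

infinite

Row reduce the augmented matrix [A | b].
R2 ← R2 − (3/4)·R1: [0, -11/2, -25/4, 47/4, 135/4]
R3 ← R3 − (3/2)·R1: [0, -3, -21/2, 27/2, 51/2]
R4 ← R4 + (1/4)·R1: [0, 13/2, 23/4, -49/4, -153/4]
R5 ← R5 + (5/4)·R1: [0, 1/2, 35/4, -37/4, -45/4]
R3 ← R3 − (6/11)·R2: [0, 0, -78/11, 78/11, 78/11]
R4 ← R4 + (13/11)·R2: [0, 0, -18/11, 18/11, 18/11]
R5 ← R5 + (1/11)·R2: [0, 0, 90/11, -90/11, -90/11]
R4 ← R4 − (3/13)·R3: [0, 0, 0, 0, 0]
R5 ← R5 + (15/13)·R3: [0, 0, 0, 0, 0]
The echelon form has 3 nonzero rows, and every pivot lies in the first 4 columns, so rank(A) = rank([A|b]) = 3.
The system is consistent.
rank = 3 < 4 unknowns, so there are infinitely many solutions.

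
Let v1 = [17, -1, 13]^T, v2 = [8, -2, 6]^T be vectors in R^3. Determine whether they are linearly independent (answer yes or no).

yes

Form the matrix with these vectors as rows and row reduce.
R2 ← R2 − (8/17)·R1: [0, -26/17, -2/17]
2 nonzero rows, so the 2 vectors span a space of dimension 2.
Since 2 = 2, the vectors are linearly independent.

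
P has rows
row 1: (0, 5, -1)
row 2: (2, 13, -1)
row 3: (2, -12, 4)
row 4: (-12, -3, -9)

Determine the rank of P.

2

Row reduce to echelon form.
Swap R1 ↔ R2
R3 ← R3 − R1: [0, -25, 5]
R4 ← R4 + (6)·R1: [0, 75, -15]
R3 ← R3 + (5)·R2: [0, 0, 0]
R4 ← R4 − (15)·R2: [0, 0, 0]
Echelon form has 2 nonzero rows, so rank(P) = 2.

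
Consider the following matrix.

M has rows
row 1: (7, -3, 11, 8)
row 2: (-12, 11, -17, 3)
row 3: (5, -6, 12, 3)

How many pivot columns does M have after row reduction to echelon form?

3

Row reduce to echelon form.
R2 ← R2 + (12/7)·R1: [0, 41/7, 13/7, 117/7]
R3 ← R3 − (5/7)·R1: [0, -27/7, 29/7, -19/7]
R3 ← R3 + (27/41)·R2: [0, 0, 220/41, 340/41]
Echelon form has 3 nonzero rows, so rank(M) = 3.
Each nonzero row contributes one pivot column: 3 pivot columns.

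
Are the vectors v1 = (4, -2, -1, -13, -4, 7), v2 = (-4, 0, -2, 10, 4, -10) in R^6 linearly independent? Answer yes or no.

Form the matrix with these vectors as rows and row reduce.
R2 ← R2 + R1: [0, -2, -3, -3, 0, -3]
2 nonzero rows, so the 2 vectors span a space of dimension 2.
Since 2 = 2, the vectors are linearly independent.

yes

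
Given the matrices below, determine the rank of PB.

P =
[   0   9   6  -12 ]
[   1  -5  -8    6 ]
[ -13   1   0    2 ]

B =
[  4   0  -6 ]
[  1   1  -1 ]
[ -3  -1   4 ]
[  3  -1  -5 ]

2

First compute PB:
[[-45,  15,  75],
 [ 41,  -3, -63],
 [-45,  -1,  67]]
Now row reduce the product.
R2 ← R2 + (41/45)·R1: [0, 32/3, 16/3]
R3 ← R3 − R1: [0, -16, -8]
R3 ← R3 + (3/2)·R2: [0, 0, 0]
2 nonzero rows, so rank(PB) = 2.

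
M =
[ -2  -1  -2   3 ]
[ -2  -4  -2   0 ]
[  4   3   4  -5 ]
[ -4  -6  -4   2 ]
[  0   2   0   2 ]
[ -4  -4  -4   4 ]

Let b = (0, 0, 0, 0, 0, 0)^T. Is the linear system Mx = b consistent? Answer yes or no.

yes

Row reduce the augmented matrix [M | b].
R2 ← R2 − R1: [0, -3, 0, -3, 0]
R3 ← R3 + (2)·R1: [0, 1, 0, 1, 0]
R4 ← R4 − (2)·R1: [0, -4, 0, -4, 0]
R6 ← R6 − (2)·R1: [0, -2, 0, -2, 0]
R3 ← R3 + (1/3)·R2: [0, 0, 0, 0, 0]
R4 ← R4 − (4/3)·R2: [0, 0, 0, 0, 0]
R5 ← R5 + (2/3)·R2: [0, 0, 0, 0, 0]
R6 ← R6 − (2/3)·R2: [0, 0, 0, 0, 0]
The echelon form has 2 nonzero rows, and every pivot lies in the first 4 columns, so rank(M) = rank([M|b]) = 2.
The system is consistent.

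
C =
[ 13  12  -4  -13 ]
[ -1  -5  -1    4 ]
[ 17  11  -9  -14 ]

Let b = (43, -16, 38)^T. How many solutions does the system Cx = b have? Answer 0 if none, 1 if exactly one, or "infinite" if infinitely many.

infinite

Row reduce the augmented matrix [C | b].
R2 ← R2 + (1/13)·R1: [0, -53/13, -17/13, 3, -165/13]
R3 ← R3 − (17/13)·R1: [0, -61/13, -49/13, 3, -237/13]
R3 ← R3 − (61/53)·R2: [0, 0, -120/53, -24/53, -192/53]
The echelon form has 3 nonzero rows, and every pivot lies in the first 4 columns, so rank(C) = rank([C|b]) = 3.
The system is consistent.
rank = 3 < 4 unknowns, so there are infinitely many solutions.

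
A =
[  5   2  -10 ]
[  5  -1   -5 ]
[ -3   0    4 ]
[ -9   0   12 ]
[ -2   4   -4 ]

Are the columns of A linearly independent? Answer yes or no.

Row reduce A to echelon form.
R2 ← R2 − R1: [0, -3, 5]
R3 ← R3 + (3/5)·R1: [0, 6/5, -2]
R4 ← R4 + (9/5)·R1: [0, 18/5, -6]
R5 ← R5 + (2/5)·R1: [0, 24/5, -8]
R3 ← R3 + (2/5)·R2: [0, 0, 0]
R4 ← R4 + (6/5)·R2: [0, 0, 0]
R5 ← R5 + (8/5)·R2: [0, 0, 0]
2 pivots among 3 columns.
Only 2 < 3 pivot columns, so the columns are linearly dependent.

no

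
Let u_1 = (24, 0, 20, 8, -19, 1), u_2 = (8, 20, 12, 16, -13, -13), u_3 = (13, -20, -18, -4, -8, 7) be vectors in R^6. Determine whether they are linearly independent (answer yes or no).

yes

Form the matrix with these vectors as rows and row reduce.
R2 ← R2 − (1/3)·R1: [0, 20, 16/3, 40/3, -20/3, -40/3]
R3 ← R3 − (13/24)·R1: [0, -20, -173/6, -25/3, 55/24, 155/24]
R3 ← R3 + R2: [0, 0, -47/2, 5, -35/8, -55/8]
3 nonzero rows, so the 3 vectors span a space of dimension 3.
Since 3 = 3, the vectors are linearly independent.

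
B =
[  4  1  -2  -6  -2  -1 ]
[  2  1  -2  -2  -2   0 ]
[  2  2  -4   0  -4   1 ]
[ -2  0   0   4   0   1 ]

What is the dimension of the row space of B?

Row reduce to echelon form.
R2 ← R2 − (1/2)·R1: [0, 1/2, -1, 1, -1, 1/2]
R3 ← R3 − (1/2)·R1: [0, 3/2, -3, 3, -3, 3/2]
R4 ← R4 + (1/2)·R1: [0, 1/2, -1, 1, -1, 1/2]
R3 ← R3 − (3)·R2: [0, 0, 0, 0, 0, 0]
R4 ← R4 − R2: [0, 0, 0, 0, 0, 0]
Echelon form has 2 nonzero rows, so rank(B) = 2.
The row space has dimension equal to the rank: 2.

2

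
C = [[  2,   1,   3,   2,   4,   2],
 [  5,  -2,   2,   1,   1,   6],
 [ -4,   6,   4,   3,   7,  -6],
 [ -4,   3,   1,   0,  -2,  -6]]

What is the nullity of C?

Row reduce to echelon form.
R2 ← R2 − (5/2)·R1: [0, -9/2, -11/2, -4, -9, 1]
R3 ← R3 + (2)·R1: [0, 8, 10, 7, 15, -2]
R4 ← R4 + (2)·R1: [0, 5, 7, 4, 6, -2]
R3 ← R3 + (16/9)·R2: [0, 0, 2/9, -1/9, -1, -2/9]
R4 ← R4 + (10/9)·R2: [0, 0, 8/9, -4/9, -4, -8/9]
R4 ← R4 − (4)·R3: [0, 0, 0, 0, 0, 0]
3 nonzero rows, so rank(C) = 3.
C has 6 columns; by rank–nullity, nullity = 6 − 3 = 3.

3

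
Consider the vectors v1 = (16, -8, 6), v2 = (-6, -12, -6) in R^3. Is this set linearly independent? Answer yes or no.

yes

Form the matrix with these vectors as rows and row reduce.
R2 ← R2 + (3/8)·R1: [0, -15, -15/4]
2 nonzero rows, so the 2 vectors span a space of dimension 2.
Since 2 = 2, the vectors are linearly independent.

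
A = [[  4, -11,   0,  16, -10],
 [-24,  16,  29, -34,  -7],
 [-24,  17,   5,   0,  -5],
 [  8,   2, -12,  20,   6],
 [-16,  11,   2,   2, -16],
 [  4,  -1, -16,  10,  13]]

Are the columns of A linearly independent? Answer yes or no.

Row reduce A to echelon form.
R2 ← R2 + (6)·R1: [0, -50, 29, 62, -67]
R3 ← R3 + (6)·R1: [0, -49, 5, 96, -65]
R4 ← R4 − (2)·R1: [0, 24, -12, -12, 26]
R5 ← R5 + (4)·R1: [0, -33, 2, 66, -56]
R6 ← R6 − R1: [0, 10, -16, -6, 23]
R3 ← R3 − (49/50)·R2: [0, 0, -1171/50, 881/25, 33/50]
R4 ← R4 + (12/25)·R2: [0, 0, 48/25, 444/25, -154/25]
R5 ← R5 − (33/50)·R2: [0, 0, -857/50, 627/25, -589/50]
R6 ← R6 + (1/5)·R2: [0, 0, -51/5, 32/5, 48/5]
R4 ← R4 + (96/1171)·R3: [0, 0, 0, 24180/1171, -7150/1171]
R5 ← R5 − (857/1171)·R3: [0, 0, 0, -832/1171, -14360/1171]
R6 ← R6 − (510/1171)·R3: [0, 0, 0, -10478/1171, 10905/1171]
R5 ← R5 + (16/465)·R4: [0, 0, 0, 0, -1160/93]
R6 ← R6 + (13/30)·R4: [0, 0, 0, 0, 20/3]
R6 ← R6 + (31/58)·R5: [0, 0, 0, 0, 0]
5 pivots among 5 columns.
Every column is a pivot column, so the columns are linearly independent.

yes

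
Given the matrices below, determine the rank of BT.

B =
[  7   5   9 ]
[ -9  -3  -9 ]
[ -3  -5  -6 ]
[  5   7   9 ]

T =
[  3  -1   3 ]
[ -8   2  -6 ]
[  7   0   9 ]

First compute BT:
[[ 44,   3,  72],
 [-66,   3, -90],
 [-11,  -7, -33],
 [ 22,   9,  54]]
Now row reduce the product.
R2 ← R2 + (3/2)·R1: [0, 15/2, 18]
R3 ← R3 + (1/4)·R1: [0, -25/4, -15]
R4 ← R4 − (1/2)·R1: [0, 15/2, 18]
R3 ← R3 + (5/6)·R2: [0, 0, 0]
R4 ← R4 − R2: [0, 0, 0]
2 nonzero rows, so rank(BT) = 2.

2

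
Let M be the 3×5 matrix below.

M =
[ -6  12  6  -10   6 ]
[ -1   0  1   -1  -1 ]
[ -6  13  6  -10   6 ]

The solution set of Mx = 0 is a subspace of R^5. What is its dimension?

Row reduce to echelon form.
R2 ← R2 − (1/6)·R1: [0, -2, 0, 2/3, -2]
R3 ← R3 − R1: [0, 1, 0, 0, 0]
R3 ← R3 + (1/2)·R2: [0, 0, 0, 1/3, -1]
3 nonzero rows, so rank(M) = 3.
M has 5 columns; by rank–nullity, nullity = 5 − 3 = 2.

2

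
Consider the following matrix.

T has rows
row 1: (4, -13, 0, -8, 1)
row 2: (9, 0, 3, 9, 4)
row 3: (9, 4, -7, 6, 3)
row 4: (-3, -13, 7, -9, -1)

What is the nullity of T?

Row reduce to echelon form.
R2 ← R2 − (9/4)·R1: [0, 117/4, 3, 27, 7/4]
R3 ← R3 − (9/4)·R1: [0, 133/4, -7, 24, 3/4]
R4 ← R4 + (3/4)·R1: [0, -91/4, 7, -15, -1/4]
R3 ← R3 − (133/117)·R2: [0, 0, -406/39, -87/13, -145/117]
R4 ← R4 + (7/9)·R2: [0, 0, 28/3, 6, 10/9]
R4 ← R4 + (26/29)·R3: [0, 0, 0, 0, 0]
3 nonzero rows, so rank(T) = 3.
T has 5 columns; by rank–nullity, nullity = 5 − 3 = 2.

2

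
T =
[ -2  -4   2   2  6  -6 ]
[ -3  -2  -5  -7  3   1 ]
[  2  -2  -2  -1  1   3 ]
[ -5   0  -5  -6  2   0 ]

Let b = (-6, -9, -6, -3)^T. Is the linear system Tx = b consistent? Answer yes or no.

Row reduce the augmented matrix [T | b].
R2 ← R2 − (3/2)·R1: [0, 4, -8, -10, -6, 10, 0]
R3 ← R3 + R1: [0, -6, 0, 1, 7, -3, -12]
R4 ← R4 − (5/2)·R1: [0, 10, -10, -11, -13, 15, 12]
R3 ← R3 + (3/2)·R2: [0, 0, -12, -14, -2, 12, -12]
R4 ← R4 − (5/2)·R2: [0, 0, 10, 14, 2, -10, 12]
R4 ← R4 + (5/6)·R3: [0, 0, 0, 7/3, 1/3, 0, 2]
The echelon form has 4 nonzero rows, and every pivot lies in the first 6 columns, so rank(T) = rank([T|b]) = 4.
The system is consistent.

yes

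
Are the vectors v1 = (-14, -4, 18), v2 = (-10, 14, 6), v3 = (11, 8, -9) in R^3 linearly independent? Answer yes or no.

yes

Form the matrix with these vectors as rows and row reduce.
R2 ← R2 − (5/7)·R1: [0, 118/7, -48/7]
R3 ← R3 + (11/14)·R1: [0, 34/7, 36/7]
R3 ← R3 − (17/59)·R2: [0, 0, 420/59]
3 nonzero rows, so the 3 vectors span a space of dimension 3.
Since 3 = 3, the vectors are linearly independent.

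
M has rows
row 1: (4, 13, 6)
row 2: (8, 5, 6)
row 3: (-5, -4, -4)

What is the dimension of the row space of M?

Row reduce to echelon form.
R2 ← R2 − (2)·R1: [0, -21, -6]
R3 ← R3 + (5/4)·R1: [0, 49/4, 7/2]
R3 ← R3 + (7/12)·R2: [0, 0, 0]
Echelon form has 2 nonzero rows, so rank(M) = 2.
The row space has dimension equal to the rank: 2.

2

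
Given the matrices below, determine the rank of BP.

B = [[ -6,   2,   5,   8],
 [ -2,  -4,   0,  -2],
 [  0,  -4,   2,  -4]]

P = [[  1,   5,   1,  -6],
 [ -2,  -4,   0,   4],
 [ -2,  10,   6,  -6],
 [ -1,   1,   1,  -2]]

First compute BP:
[[-28,  20,  32,  -2],
 [  8,   4,  -4,   0],
 [  8,  32,   8, -20]]
Now row reduce the product.
R2 ← R2 + (2/7)·R1: [0, 68/7, 36/7, -4/7]
R3 ← R3 + (2/7)·R1: [0, 264/7, 120/7, -144/7]
R3 ← R3 − (66/17)·R2: [0, 0, -48/17, -312/17]
3 nonzero rows, so rank(BP) = 3.

3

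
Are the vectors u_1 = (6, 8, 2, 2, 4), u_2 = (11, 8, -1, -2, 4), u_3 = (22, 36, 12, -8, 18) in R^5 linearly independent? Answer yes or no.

Form the matrix with these vectors as rows and row reduce.
R2 ← R2 − (11/6)·R1: [0, -20/3, -14/3, -17/3, -10/3]
R3 ← R3 − (11/3)·R1: [0, 20/3, 14/3, -46/3, 10/3]
R3 ← R3 + R2: [0, 0, 0, -21, 0]
3 nonzero rows, so the 3 vectors span a space of dimension 3.
Since 3 = 3, the vectors are linearly independent.

yes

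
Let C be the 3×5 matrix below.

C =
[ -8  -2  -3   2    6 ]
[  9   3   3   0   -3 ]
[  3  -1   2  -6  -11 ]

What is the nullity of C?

3

Row reduce to echelon form.
R2 ← R2 + (9/8)·R1: [0, 3/4, -3/8, 9/4, 15/4]
R3 ← R3 + (3/8)·R1: [0, -7/4, 7/8, -21/4, -35/4]
R3 ← R3 + (7/3)·R2: [0, 0, 0, 0, 0]
2 nonzero rows, so rank(C) = 2.
C has 5 columns; by rank–nullity, nullity = 5 − 2 = 3.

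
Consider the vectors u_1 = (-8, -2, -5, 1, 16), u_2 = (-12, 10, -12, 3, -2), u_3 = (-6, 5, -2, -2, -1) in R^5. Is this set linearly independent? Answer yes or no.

yes

Form the matrix with these vectors as rows and row reduce.
R2 ← R2 − (3/2)·R1: [0, 13, -9/2, 3/2, -26]
R3 ← R3 − (3/4)·R1: [0, 13/2, 7/4, -11/4, -13]
R3 ← R3 − (1/2)·R2: [0, 0, 4, -7/2, 0]
3 nonzero rows, so the 3 vectors span a space of dimension 3.
Since 3 = 3, the vectors are linearly independent.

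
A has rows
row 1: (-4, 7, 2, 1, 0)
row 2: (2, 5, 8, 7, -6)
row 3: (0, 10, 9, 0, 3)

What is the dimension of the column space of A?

3

Row reduce to echelon form.
R2 ← R2 + (1/2)·R1: [0, 17/2, 9, 15/2, -6]
R3 ← R3 − (20/17)·R2: [0, 0, -27/17, -150/17, 171/17]
Echelon form has 3 nonzero rows, so rank(A) = 3.
The column space has dimension equal to the rank: 3.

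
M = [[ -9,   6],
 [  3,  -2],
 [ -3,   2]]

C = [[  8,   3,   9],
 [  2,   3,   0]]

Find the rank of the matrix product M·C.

1

First compute MC:
[[-60,  -9, -81],
 [ 20,   3,  27],
 [-20,  -3, -27]]
Now row reduce the product.
R2 ← R2 + (1/3)·R1: [0, 0, 0]
R3 ← R3 − (1/3)·R1: [0, 0, 0]
1 nonzero row, so rank(MC) = 1.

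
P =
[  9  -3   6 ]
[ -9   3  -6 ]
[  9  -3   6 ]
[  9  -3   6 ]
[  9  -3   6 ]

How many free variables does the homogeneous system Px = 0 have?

Row reduce to echelon form.
R2 ← R2 + R1: [0, 0, 0]
R3 ← R3 − R1: [0, 0, 0]
R4 ← R4 − R1: [0, 0, 0]
R5 ← R5 − R1: [0, 0, 0]
1 nonzero row, so rank(P) = 1.
P has 3 columns; by rank–nullity, nullity = 3 − 1 = 2.

2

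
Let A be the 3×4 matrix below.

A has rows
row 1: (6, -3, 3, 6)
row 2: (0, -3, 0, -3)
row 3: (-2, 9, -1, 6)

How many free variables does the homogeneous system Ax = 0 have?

2

Row reduce to echelon form.
R3 ← R3 + (1/3)·R1: [0, 8, 0, 8]
R3 ← R3 + (8/3)·R2: [0, 0, 0, 0]
2 nonzero rows, so rank(A) = 2.
A has 4 columns; by rank–nullity, nullity = 4 − 2 = 2.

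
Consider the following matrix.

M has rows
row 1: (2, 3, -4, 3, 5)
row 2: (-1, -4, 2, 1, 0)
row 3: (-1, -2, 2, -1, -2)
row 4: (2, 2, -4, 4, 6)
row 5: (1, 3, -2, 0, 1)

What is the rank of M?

2

Row reduce to echelon form.
R2 ← R2 + (1/2)·R1: [0, -5/2, 0, 5/2, 5/2]
R3 ← R3 + (1/2)·R1: [0, -1/2, 0, 1/2, 1/2]
R4 ← R4 − R1: [0, -1, 0, 1, 1]
R5 ← R5 − (1/2)·R1: [0, 3/2, 0, -3/2, -3/2]
R3 ← R3 − (1/5)·R2: [0, 0, 0, 0, 0]
R4 ← R4 − (2/5)·R2: [0, 0, 0, 0, 0]
R5 ← R5 + (3/5)·R2: [0, 0, 0, 0, 0]
Echelon form has 2 nonzero rows, so rank(M) = 2.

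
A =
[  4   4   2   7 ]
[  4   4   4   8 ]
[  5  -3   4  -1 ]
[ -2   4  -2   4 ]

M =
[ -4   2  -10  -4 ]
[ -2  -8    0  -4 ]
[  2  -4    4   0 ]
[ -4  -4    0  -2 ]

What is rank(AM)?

First compute AM:
[[-48, -60, -32, -46],
 [-48, -72, -24, -48],
 [ -2,  22, -34,  -6],
 [-20, -44,  12, -16]]
Now row reduce the product.
R2 ← R2 − R1: [0, -12, 8, -2]
R3 ← R3 − (1/24)·R1: [0, 49/2, -98/3, -49/12]
R4 ← R4 − (5/12)·R1: [0, -19, 76/3, 19/6]
R3 ← R3 + (49/24)·R2: [0, 0, -49/3, -49/6]
R4 ← R4 − (19/12)·R2: [0, 0, 38/3, 19/3]
R4 ← R4 + (38/49)·R3: [0, 0, 0, 0]
3 nonzero rows, so rank(AM) = 3.

3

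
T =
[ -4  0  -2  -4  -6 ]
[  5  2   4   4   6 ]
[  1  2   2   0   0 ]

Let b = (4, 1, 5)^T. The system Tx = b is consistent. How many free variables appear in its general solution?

Row reduce the augmented matrix [T | b].
R2 ← R2 + (5/4)·R1: [0, 2, 3/2, -1, -3/2, 6]
R3 ← R3 + (1/4)·R1: [0, 2, 3/2, -1, -3/2, 6]
R3 ← R3 − R2: [0, 0, 0, 0, 0, 0]
The echelon form has 2 nonzero rows, and every pivot lies in the first 5 columns, so rank(T) = rank([T|b]) = 2.
The system is consistent.
Free variables = (unknowns) − (rank) = 5 − 2 = 3.

3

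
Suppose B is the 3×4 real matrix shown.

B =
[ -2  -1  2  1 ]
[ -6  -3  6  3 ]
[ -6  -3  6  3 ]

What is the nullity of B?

3

Row reduce to echelon form.
R2 ← R2 − (3)·R1: [0, 0, 0, 0]
R3 ← R3 − (3)·R1: [0, 0, 0, 0]
1 nonzero row, so rank(B) = 1.
B has 4 columns; by rank–nullity, nullity = 4 − 1 = 3.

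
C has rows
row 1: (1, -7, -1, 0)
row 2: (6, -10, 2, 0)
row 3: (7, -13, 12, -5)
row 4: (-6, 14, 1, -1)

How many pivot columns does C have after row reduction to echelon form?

Row reduce to echelon form.
R2 ← R2 − (6)·R1: [0, 32, 8, 0]
R3 ← R3 − (7)·R1: [0, 36, 19, -5]
R4 ← R4 + (6)·R1: [0, -28, -5, -1]
R3 ← R3 − (9/8)·R2: [0, 0, 10, -5]
R4 ← R4 + (7/8)·R2: [0, 0, 2, -1]
R4 ← R4 − (1/5)·R3: [0, 0, 0, 0]
Echelon form has 3 nonzero rows, so rank(C) = 3.
Each nonzero row contributes one pivot column: 3 pivot columns.

3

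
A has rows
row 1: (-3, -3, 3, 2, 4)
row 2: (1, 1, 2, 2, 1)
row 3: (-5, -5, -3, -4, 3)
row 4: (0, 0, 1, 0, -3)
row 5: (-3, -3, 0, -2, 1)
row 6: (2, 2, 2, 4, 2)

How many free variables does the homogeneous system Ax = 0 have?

1

Row reduce to echelon form.
R2 ← R2 + (1/3)·R1: [0, 0, 3, 8/3, 7/3]
R3 ← R3 − (5/3)·R1: [0, 0, -8, -22/3, -11/3]
R5 ← R5 − R1: [0, 0, -3, -4, -3]
R6 ← R6 + (2/3)·R1: [0, 0, 4, 16/3, 14/3]
R3 ← R3 + (8/3)·R2: [0, 0, 0, -2/9, 23/9]
R4 ← R4 − (1/3)·R2: [0, 0, 0, -8/9, -34/9]
R5 ← R5 + R2: [0, 0, 0, -4/3, -2/3]
R6 ← R6 − (4/3)·R2: [0, 0, 0, 16/9, 14/9]
R4 ← R4 − (4)·R3: [0, 0, 0, 0, -14]
R5 ← R5 − (6)·R3: [0, 0, 0, 0, -16]
R6 ← R6 + (8)·R3: [0, 0, 0, 0, 22]
R5 ← R5 − (8/7)·R4: [0, 0, 0, 0, 0]
R6 ← R6 + (11/7)·R4: [0, 0, 0, 0, 0]
4 nonzero rows, so rank(A) = 4.
A has 5 columns; by rank–nullity, nullity = 5 − 4 = 1.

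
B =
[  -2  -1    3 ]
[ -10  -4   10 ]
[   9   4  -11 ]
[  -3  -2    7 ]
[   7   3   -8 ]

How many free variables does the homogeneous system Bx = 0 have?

1

Row reduce to echelon form.
R2 ← R2 − (5)·R1: [0, 1, -5]
R3 ← R3 + (9/2)·R1: [0, -1/2, 5/2]
R4 ← R4 − (3/2)·R1: [0, -1/2, 5/2]
R5 ← R5 + (7/2)·R1: [0, -1/2, 5/2]
R3 ← R3 + (1/2)·R2: [0, 0, 0]
R4 ← R4 + (1/2)·R2: [0, 0, 0]
R5 ← R5 + (1/2)·R2: [0, 0, 0]
2 nonzero rows, so rank(B) = 2.
B has 3 columns; by rank–nullity, nullity = 3 − 2 = 1.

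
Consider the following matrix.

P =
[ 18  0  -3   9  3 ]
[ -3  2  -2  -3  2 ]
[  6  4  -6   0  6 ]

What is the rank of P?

Row reduce to echelon form.
R2 ← R2 + (1/6)·R1: [0, 2, -5/2, -3/2, 5/2]
R3 ← R3 − (1/3)·R1: [0, 4, -5, -3, 5]
R3 ← R3 − (2)·R2: [0, 0, 0, 0, 0]
Echelon form has 2 nonzero rows, so rank(P) = 2.

2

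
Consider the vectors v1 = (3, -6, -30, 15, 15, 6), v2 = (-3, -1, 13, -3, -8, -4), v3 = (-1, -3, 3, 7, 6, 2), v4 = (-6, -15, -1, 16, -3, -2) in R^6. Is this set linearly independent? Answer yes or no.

yes

Form the matrix with these vectors as rows and row reduce.
R2 ← R2 + R1: [0, -7, -17, 12, 7, 2]
R3 ← R3 + (1/3)·R1: [0, -5, -7, 12, 11, 4]
R4 ← R4 + (2)·R1: [0, -27, -61, 46, 27, 10]
R3 ← R3 − (5/7)·R2: [0, 0, 36/7, 24/7, 6, 18/7]
R4 ← R4 − (27/7)·R2: [0, 0, 32/7, -2/7, 0, 16/7]
R4 ← R4 − (8/9)·R3: [0, 0, 0, -10/3, -16/3, 0]
4 nonzero rows, so the 4 vectors span a space of dimension 4.
Since 4 = 4, the vectors are linearly independent.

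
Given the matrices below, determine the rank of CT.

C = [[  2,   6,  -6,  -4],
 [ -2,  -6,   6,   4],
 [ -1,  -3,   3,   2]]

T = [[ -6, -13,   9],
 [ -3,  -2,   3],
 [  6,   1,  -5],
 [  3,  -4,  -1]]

First compute CT:
[[-78, -28,  70],
 [ 78,  28, -70],
 [ 39,  14, -35]]
Now row reduce the product.
R2 ← R2 + R1: [0, 0, 0]
R3 ← R3 + (1/2)·R1: [0, 0, 0]
1 nonzero row, so rank(CT) = 1.

1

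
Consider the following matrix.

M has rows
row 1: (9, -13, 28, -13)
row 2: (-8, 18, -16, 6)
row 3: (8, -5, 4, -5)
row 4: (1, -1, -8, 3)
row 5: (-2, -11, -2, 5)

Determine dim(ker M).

0

Row reduce to echelon form.
R2 ← R2 + (8/9)·R1: [0, 58/9, 80/9, -50/9]
R3 ← R3 − (8/9)·R1: [0, 59/9, -188/9, 59/9]
R4 ← R4 − (1/9)·R1: [0, 4/9, -100/9, 40/9]
R5 ← R5 + (2/9)·R1: [0, -125/9, 38/9, 19/9]
R3 ← R3 − (59/58)·R2: [0, 0, -868/29, 354/29]
R4 ← R4 − (2/29)·R2: [0, 0, -340/29, 140/29]
R5 ← R5 + (125/58)·R2: [0, 0, 678/29, -286/29]
R4 ← R4 − (85/217)·R3: [0, 0, 0, 10/217]
R5 ← R5 + (339/434)·R3: [0, 0, 0, -71/217]
R5 ← R5 + (71/10)·R4: [0, 0, 0, 0]
4 nonzero rows, so rank(M) = 4.
M has 4 columns; by rank–nullity, nullity = 4 − 4 = 0.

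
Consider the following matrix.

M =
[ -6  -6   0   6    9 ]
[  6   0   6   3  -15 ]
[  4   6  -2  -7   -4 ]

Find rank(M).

2

Row reduce to echelon form.
R2 ← R2 + R1: [0, -6, 6, 9, -6]
R3 ← R3 + (2/3)·R1: [0, 2, -2, -3, 2]
R3 ← R3 + (1/3)·R2: [0, 0, 0, 0, 0]
Echelon form has 2 nonzero rows, so rank(M) = 2.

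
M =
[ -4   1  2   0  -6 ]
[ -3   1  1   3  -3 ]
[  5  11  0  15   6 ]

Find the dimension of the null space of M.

2

Row reduce to echelon form.
R2 ← R2 − (3/4)·R1: [0, 1/4, -1/2, 3, 3/2]
R3 ← R3 + (5/4)·R1: [0, 49/4, 5/2, 15, -3/2]
R3 ← R3 − (49)·R2: [0, 0, 27, -132, -75]
3 nonzero rows, so rank(M) = 3.
M has 5 columns; by rank–nullity, nullity = 5 − 3 = 2.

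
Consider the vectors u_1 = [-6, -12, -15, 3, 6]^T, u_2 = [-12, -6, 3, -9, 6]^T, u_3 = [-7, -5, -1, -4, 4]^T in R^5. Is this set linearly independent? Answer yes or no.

no

Form the matrix with these vectors as rows and row reduce.
R2 ← R2 − (2)·R1: [0, 18, 33, -15, -6]
R3 ← R3 − (7/6)·R1: [0, 9, 33/2, -15/2, -3]
R3 ← R3 − (1/2)·R2: [0, 0, 0, 0, 0]
2 nonzero rows, so the 3 vectors span a space of dimension 2.
Since 2 < 3, the vectors are linearly dependent.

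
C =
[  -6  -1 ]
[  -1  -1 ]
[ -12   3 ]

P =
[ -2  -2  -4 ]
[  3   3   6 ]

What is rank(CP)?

First compute CP:
[[  9,   9,  18],
 [ -1,  -1,  -2],
 [ 33,  33,  66]]
Now row reduce the product.
R2 ← R2 + (1/9)·R1: [0, 0, 0]
R3 ← R3 − (11/3)·R1: [0, 0, 0]
1 nonzero row, so rank(CP) = 1.

1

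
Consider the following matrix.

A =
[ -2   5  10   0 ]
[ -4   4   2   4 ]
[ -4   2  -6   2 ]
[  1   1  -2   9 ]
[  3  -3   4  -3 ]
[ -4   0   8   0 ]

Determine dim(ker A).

0

Row reduce to echelon form.
R2 ← R2 − (2)·R1: [0, -6, -18, 4]
R3 ← R3 − (2)·R1: [0, -8, -26, 2]
R4 ← R4 + (1/2)·R1: [0, 7/2, 3, 9]
R5 ← R5 + (3/2)·R1: [0, 9/2, 19, -3]
R6 ← R6 − (2)·R1: [0, -10, -12, 0]
R3 ← R3 − (4/3)·R2: [0, 0, -2, -10/3]
R4 ← R4 + (7/12)·R2: [0, 0, -15/2, 34/3]
R5 ← R5 + (3/4)·R2: [0, 0, 11/2, 0]
R6 ← R6 − (5/3)·R2: [0, 0, 18, -20/3]
R4 ← R4 − (15/4)·R3: [0, 0, 0, 143/6]
R5 ← R5 + (11/4)·R3: [0, 0, 0, -55/6]
R6 ← R6 + (9)·R3: [0, 0, 0, -110/3]
R5 ← R5 + (5/13)·R4: [0, 0, 0, 0]
R6 ← R6 + (20/13)·R4: [0, 0, 0, 0]
4 nonzero rows, so rank(A) = 4.
A has 4 columns; by rank–nullity, nullity = 4 − 4 = 0.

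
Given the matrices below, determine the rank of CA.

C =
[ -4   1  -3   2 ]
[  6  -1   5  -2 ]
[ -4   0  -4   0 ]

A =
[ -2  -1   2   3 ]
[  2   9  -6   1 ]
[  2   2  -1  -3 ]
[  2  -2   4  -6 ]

2

First compute CA:
[[  8,   3,  -3, -14],
 [ -8,  -1,   5,  14],
 [  0,  -4,  -4,   0]]
Now row reduce the product.
R2 ← R2 + R1: [0, 2, 2, 0]
R3 ← R3 + (2)·R2: [0, 0, 0, 0]
2 nonzero rows, so rank(CA) = 2.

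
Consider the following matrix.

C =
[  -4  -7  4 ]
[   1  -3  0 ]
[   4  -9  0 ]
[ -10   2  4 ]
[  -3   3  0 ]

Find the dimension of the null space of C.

Row reduce to echelon form.
R2 ← R2 + (1/4)·R1: [0, -19/4, 1]
R3 ← R3 + R1: [0, -16, 4]
R4 ← R4 − (5/2)·R1: [0, 39/2, -6]
R5 ← R5 − (3/4)·R1: [0, 33/4, -3]
R3 ← R3 − (64/19)·R2: [0, 0, 12/19]
R4 ← R4 + (78/19)·R2: [0, 0, -36/19]
R5 ← R5 + (33/19)·R2: [0, 0, -24/19]
R4 ← R4 + (3)·R3: [0, 0, 0]
R5 ← R5 + (2)·R3: [0, 0, 0]
3 nonzero rows, so rank(C) = 3.
C has 3 columns; by rank–nullity, nullity = 3 − 3 = 0.

0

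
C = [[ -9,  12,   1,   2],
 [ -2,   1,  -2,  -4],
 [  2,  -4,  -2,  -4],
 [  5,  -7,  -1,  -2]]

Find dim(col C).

2

Row reduce to echelon form.
R2 ← R2 − (2/9)·R1: [0, -5/3, -20/9, -40/9]
R3 ← R3 + (2/9)·R1: [0, -4/3, -16/9, -32/9]
R4 ← R4 + (5/9)·R1: [0, -1/3, -4/9, -8/9]
R3 ← R3 − (4/5)·R2: [0, 0, 0, 0]
R4 ← R4 − (1/5)·R2: [0, 0, 0, 0]
Echelon form has 2 nonzero rows, so rank(C) = 2.
The column space has dimension equal to the rank: 2.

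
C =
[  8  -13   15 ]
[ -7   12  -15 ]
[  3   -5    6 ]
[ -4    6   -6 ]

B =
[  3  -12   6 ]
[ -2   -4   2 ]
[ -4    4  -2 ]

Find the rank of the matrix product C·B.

First compute CB:
[[-10,  16,  -8],
 [ 15, -24,  12],
 [ -5,   8,  -4],
 [  0,   0,   0]]
Now row reduce the product.
R2 ← R2 + (3/2)·R1: [0, 0, 0]
R3 ← R3 − (1/2)·R1: [0, 0, 0]
1 nonzero row, so rank(CB) = 1.

1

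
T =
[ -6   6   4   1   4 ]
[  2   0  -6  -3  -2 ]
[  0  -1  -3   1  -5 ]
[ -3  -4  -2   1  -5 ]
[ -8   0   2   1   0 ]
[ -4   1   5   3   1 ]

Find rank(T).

Row reduce to echelon form.
R2 ← R2 + (1/3)·R1: [0, 2, -14/3, -8/3, -2/3]
R4 ← R4 − (1/2)·R1: [0, -7, -4, 1/2, -7]
R5 ← R5 − (4/3)·R1: [0, -8, -10/3, -1/3, -16/3]
R6 ← R6 − (2/3)·R1: [0, -3, 7/3, 7/3, -5/3]
R3 ← R3 + (1/2)·R2: [0, 0, -16/3, -1/3, -16/3]
R4 ← R4 + (7/2)·R2: [0, 0, -61/3, -53/6, -28/3]
R5 ← R5 + (4)·R2: [0, 0, -22, -11, -8]
R6 ← R6 + (3/2)·R2: [0, 0, -14/3, -5/3, -8/3]
R4 ← R4 − (61/16)·R3: [0, 0, 0, -121/16, 11]
R5 ← R5 − (33/8)·R3: [0, 0, 0, -77/8, 14]
R6 ← R6 − (7/8)·R3: [0, 0, 0, -11/8, 2]
R5 ← R5 − (14/11)·R4: [0, 0, 0, 0, 0]
R6 ← R6 − (2/11)·R4: [0, 0, 0, 0, 0]
Echelon form has 4 nonzero rows, so rank(T) = 4.

4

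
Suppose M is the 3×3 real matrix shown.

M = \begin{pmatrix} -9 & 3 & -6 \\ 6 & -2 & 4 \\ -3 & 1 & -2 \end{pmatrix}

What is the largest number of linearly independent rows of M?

1

Row reduce to echelon form.
R2 ← R2 + (2/3)·R1: [0, 0, 0]
R3 ← R3 − (1/3)·R1: [0, 0, 0]
Echelon form has 1 nonzero row, so rank(M) = 1.
The rank gives the maximum number of linearly independent rows: 1.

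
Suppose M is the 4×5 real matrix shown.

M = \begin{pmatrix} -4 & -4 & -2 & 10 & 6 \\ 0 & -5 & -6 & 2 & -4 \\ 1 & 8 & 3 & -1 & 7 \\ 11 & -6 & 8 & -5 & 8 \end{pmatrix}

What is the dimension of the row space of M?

4

Row reduce to echelon form.
R3 ← R3 + (1/4)·R1: [0, 7, 5/2, 3/2, 17/2]
R4 ← R4 + (11/4)·R1: [0, -17, 5/2, 45/2, 49/2]
R3 ← R3 + (7/5)·R2: [0, 0, -59/10, 43/10, 29/10]
R4 ← R4 − (17/5)·R2: [0, 0, 229/10, 157/10, 381/10]
R4 ← R4 + (229/59)·R3: [0, 0, 0, 1911/59, 2912/59]
Echelon form has 4 nonzero rows, so rank(M) = 4.
The row space has dimension equal to the rank: 4.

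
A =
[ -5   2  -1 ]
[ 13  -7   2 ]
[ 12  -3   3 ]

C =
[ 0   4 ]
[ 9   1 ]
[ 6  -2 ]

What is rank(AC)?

2

First compute AC:
[[ 12, -16],
 [-51,  41],
 [ -9,  39]]
Now row reduce the product.
R2 ← R2 + (17/4)·R1: [0, -27]
R3 ← R3 + (3/4)·R1: [0, 27]
R3 ← R3 + R2: [0, 0]
2 nonzero rows, so rank(AC) = 2.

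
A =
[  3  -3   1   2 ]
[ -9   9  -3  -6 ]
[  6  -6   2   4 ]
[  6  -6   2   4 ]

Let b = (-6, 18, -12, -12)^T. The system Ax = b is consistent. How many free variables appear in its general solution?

3

Row reduce the augmented matrix [A | b].
R2 ← R2 + (3)·R1: [0, 0, 0, 0, 0]
R3 ← R3 − (2)·R1: [0, 0, 0, 0, 0]
R4 ← R4 − (2)·R1: [0, 0, 0, 0, 0]
The echelon form has 1 nonzero rows, and every pivot lies in the first 4 columns, so rank(A) = rank([A|b]) = 1.
The system is consistent.
Free variables = (unknowns) − (rank) = 4 − 1 = 3.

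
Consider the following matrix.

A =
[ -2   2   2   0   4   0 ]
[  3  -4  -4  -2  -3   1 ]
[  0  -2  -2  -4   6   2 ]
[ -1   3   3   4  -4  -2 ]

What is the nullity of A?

4

Row reduce to echelon form.
R2 ← R2 + (3/2)·R1: [0, -1, -1, -2, 3, 1]
R4 ← R4 − (1/2)·R1: [0, 2, 2, 4, -6, -2]
R3 ← R3 − (2)·R2: [0, 0, 0, 0, 0, 0]
R4 ← R4 + (2)·R2: [0, 0, 0, 0, 0, 0]
2 nonzero rows, so rank(A) = 2.
A has 6 columns; by rank–nullity, nullity = 6 − 2 = 4.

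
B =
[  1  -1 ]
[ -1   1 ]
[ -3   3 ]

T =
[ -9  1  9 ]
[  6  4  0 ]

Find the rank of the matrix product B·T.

First compute BT:
[[-15,  -3,   9],
 [ 15,   3,  -9],
 [ 45,   9, -27]]
Now row reduce the product.
R2 ← R2 + R1: [0, 0, 0]
R3 ← R3 + (3)·R1: [0, 0, 0]
1 nonzero row, so rank(BT) = 1.

1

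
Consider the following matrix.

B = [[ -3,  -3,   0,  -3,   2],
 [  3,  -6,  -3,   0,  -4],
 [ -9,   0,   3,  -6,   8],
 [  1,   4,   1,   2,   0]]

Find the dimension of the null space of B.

3

Row reduce to echelon form.
R2 ← R2 + R1: [0, -9, -3, -3, -2]
R3 ← R3 − (3)·R1: [0, 9, 3, 3, 2]
R4 ← R4 + (1/3)·R1: [0, 3, 1, 1, 2/3]
R3 ← R3 + R2: [0, 0, 0, 0, 0]
R4 ← R4 + (1/3)·R2: [0, 0, 0, 0, 0]
2 nonzero rows, so rank(B) = 2.
B has 5 columns; by rank–nullity, nullity = 5 − 2 = 3.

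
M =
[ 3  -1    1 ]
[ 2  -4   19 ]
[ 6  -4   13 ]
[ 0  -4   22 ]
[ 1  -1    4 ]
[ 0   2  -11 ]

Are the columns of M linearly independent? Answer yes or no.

Row reduce M to echelon form.
R2 ← R2 − (2/3)·R1: [0, -10/3, 55/3]
R3 ← R3 − (2)·R1: [0, -2, 11]
R5 ← R5 − (1/3)·R1: [0, -2/3, 11/3]
R3 ← R3 − (3/5)·R2: [0, 0, 0]
R4 ← R4 − (6/5)·R2: [0, 0, 0]
R5 ← R5 − (1/5)·R2: [0, 0, 0]
R6 ← R6 + (3/5)·R2: [0, 0, 0]
2 pivots among 3 columns.
Only 2 < 3 pivot columns, so the columns are linearly dependent.

no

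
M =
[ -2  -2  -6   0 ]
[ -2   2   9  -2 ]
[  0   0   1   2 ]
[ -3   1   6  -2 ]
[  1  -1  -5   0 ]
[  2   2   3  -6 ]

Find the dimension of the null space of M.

Row reduce to echelon form.
R2 ← R2 − R1: [0, 4, 15, -2]
R4 ← R4 − (3/2)·R1: [0, 4, 15, -2]
R5 ← R5 + (1/2)·R1: [0, -2, -8, 0]
R6 ← R6 + R1: [0, 0, -3, -6]
R4 ← R4 − R2: [0, 0, 0, 0]
R5 ← R5 + (1/2)·R2: [0, 0, -1/2, -1]
R5 ← R5 + (1/2)·R3: [0, 0, 0, 0]
R6 ← R6 + (3)·R3: [0, 0, 0, 0]
3 nonzero rows, so rank(M) = 3.
M has 4 columns; by rank–nullity, nullity = 4 − 3 = 1.

1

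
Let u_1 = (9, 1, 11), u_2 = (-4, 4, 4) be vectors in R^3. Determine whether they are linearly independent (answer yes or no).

yes

Form the matrix with these vectors as rows and row reduce.
R2 ← R2 + (4/9)·R1: [0, 40/9, 80/9]
2 nonzero rows, so the 2 vectors span a space of dimension 2.
Since 2 = 2, the vectors are linearly independent.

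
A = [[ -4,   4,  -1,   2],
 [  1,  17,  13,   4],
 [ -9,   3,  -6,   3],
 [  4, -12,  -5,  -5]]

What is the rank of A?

4

Row reduce to echelon form.
R2 ← R2 + (1/4)·R1: [0, 18, 51/4, 9/2]
R3 ← R3 − (9/4)·R1: [0, -6, -15/4, -3/2]
R4 ← R4 + R1: [0, -8, -6, -3]
R3 ← R3 + (1/3)·R2: [0, 0, 1/2, 0]
R4 ← R4 + (4/9)·R2: [0, 0, -1/3, -1]
R4 ← R4 + (2/3)·R3: [0, 0, 0, -1]
Echelon form has 4 nonzero rows, so rank(A) = 4.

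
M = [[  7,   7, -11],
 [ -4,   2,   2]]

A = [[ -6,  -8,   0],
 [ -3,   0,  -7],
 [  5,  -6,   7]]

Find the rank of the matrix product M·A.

First compute MA:
[[-118,  10, -126],
 [ 28,  20,   0]]
Now row reduce the product.
R2 ← R2 + (14/59)·R1: [0, 1320/59, -1764/59]
2 nonzero rows, so rank(MA) = 2.

2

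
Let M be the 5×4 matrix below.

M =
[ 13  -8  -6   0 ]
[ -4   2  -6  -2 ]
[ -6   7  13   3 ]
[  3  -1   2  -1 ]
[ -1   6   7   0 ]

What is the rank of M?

4

Row reduce to echelon form.
R2 ← R2 + (4/13)·R1: [0, -6/13, -102/13, -2]
R3 ← R3 + (6/13)·R1: [0, 43/13, 133/13, 3]
R4 ← R4 − (3/13)·R1: [0, 11/13, 44/13, -1]
R5 ← R5 + (1/13)·R1: [0, 70/13, 85/13, 0]
R3 ← R3 + (43/6)·R2: [0, 0, -46, -34/3]
R4 ← R4 + (11/6)·R2: [0, 0, -11, -14/3]
R5 ← R5 + (35/3)·R2: [0, 0, -85, -70/3]
R4 ← R4 − (11/46)·R3: [0, 0, 0, -45/23]
R5 ← R5 − (85/46)·R3: [0, 0, 0, -55/23]
R5 ← R5 − (11/9)·R4: [0, 0, 0, 0]
Echelon form has 4 nonzero rows, so rank(M) = 4.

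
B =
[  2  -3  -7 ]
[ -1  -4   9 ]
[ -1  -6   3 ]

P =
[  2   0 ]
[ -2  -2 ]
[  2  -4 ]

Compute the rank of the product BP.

First compute BP:
[[ -4,  34],
 [ 24, -28],
 [ 16,   0]]
Now row reduce the product.
R2 ← R2 + (6)·R1: [0, 176]
R3 ← R3 + (4)·R1: [0, 136]
R3 ← R3 − (17/22)·R2: [0, 0]
2 nonzero rows, so rank(BP) = 2.

2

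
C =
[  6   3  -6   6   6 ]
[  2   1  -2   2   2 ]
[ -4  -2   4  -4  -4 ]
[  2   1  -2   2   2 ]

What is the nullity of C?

Row reduce to echelon form.
R2 ← R2 − (1/3)·R1: [0, 0, 0, 0, 0]
R3 ← R3 + (2/3)·R1: [0, 0, 0, 0, 0]
R4 ← R4 − (1/3)·R1: [0, 0, 0, 0, 0]
1 nonzero row, so rank(C) = 1.
C has 5 columns; by rank–nullity, nullity = 5 − 1 = 4.

4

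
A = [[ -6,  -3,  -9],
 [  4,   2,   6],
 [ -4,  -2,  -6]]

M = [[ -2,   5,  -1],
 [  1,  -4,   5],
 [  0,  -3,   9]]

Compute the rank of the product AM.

1

First compute AM:
[[  9,   9, -90],
 [ -6,  -6,  60],
 [  6,   6, -60]]
Now row reduce the product.
R2 ← R2 + (2/3)·R1: [0, 0, 0]
R3 ← R3 − (2/3)·R1: [0, 0, 0]
1 nonzero row, so rank(AM) = 1.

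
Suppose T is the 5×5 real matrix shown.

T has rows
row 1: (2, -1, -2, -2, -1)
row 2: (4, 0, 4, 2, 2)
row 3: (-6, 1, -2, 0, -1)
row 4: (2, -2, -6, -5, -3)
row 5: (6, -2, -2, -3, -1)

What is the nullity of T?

Row reduce to echelon form.
R2 ← R2 − (2)·R1: [0, 2, 8, 6, 4]
R3 ← R3 + (3)·R1: [0, -2, -8, -6, -4]
R4 ← R4 − R1: [0, -1, -4, -3, -2]
R5 ← R5 − (3)·R1: [0, 1, 4, 3, 2]
R3 ← R3 + R2: [0, 0, 0, 0, 0]
R4 ← R4 + (1/2)·R2: [0, 0, 0, 0, 0]
R5 ← R5 − (1/2)·R2: [0, 0, 0, 0, 0]
2 nonzero rows, so rank(T) = 2.
T has 5 columns; by rank–nullity, nullity = 5 − 2 = 3.

3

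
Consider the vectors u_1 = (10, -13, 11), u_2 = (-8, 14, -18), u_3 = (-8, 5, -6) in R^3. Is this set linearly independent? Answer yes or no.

yes

Form the matrix with these vectors as rows and row reduce.
R2 ← R2 + (4/5)·R1: [0, 18/5, -46/5]
R3 ← R3 + (4/5)·R1: [0, -27/5, 14/5]
R3 ← R3 + (3/2)·R2: [0, 0, -11]
3 nonzero rows, so the 3 vectors span a space of dimension 3.
Since 3 = 3, the vectors are linearly independent.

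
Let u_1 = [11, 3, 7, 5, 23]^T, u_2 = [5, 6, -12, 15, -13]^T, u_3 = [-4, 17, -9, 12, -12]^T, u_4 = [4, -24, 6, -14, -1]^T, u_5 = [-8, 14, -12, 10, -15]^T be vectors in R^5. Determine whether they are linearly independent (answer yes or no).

no

Form the matrix with these vectors as rows and row reduce.
R2 ← R2 − (5/11)·R1: [0, 51/11, -167/11, 140/11, -258/11]
R3 ← R3 + (4/11)·R1: [0, 199/11, -71/11, 152/11, -40/11]
R4 ← R4 − (4/11)·R1: [0, -276/11, 38/11, -174/11, -103/11]
R5 ← R5 + (8/11)·R1: [0, 178/11, -76/11, 150/11, 19/11]
R3 ← R3 − (199/51)·R2: [0, 0, 2692/51, -1828/51, 1494/17]
R4 ← R4 + (92/17)·R2: [0, 0, -1338/17, 902/17, -2317/17]
R5 ← R5 − (178/51)·R2: [0, 0, 2350/51, -1570/51, 1421/17]
R4 ← R4 + (2007/1346)·R3: [0, 0, 0, -260/673, -3536/673]
R5 ← R5 − (1175/1346)·R3: [0, 0, 0, 340/673, 4624/673]
R5 ← R5 + (17/13)·R4: [0, 0, 0, 0, 0]
4 nonzero rows, so the 5 vectors span a space of dimension 4.
Since 4 < 5, the vectors are linearly dependent.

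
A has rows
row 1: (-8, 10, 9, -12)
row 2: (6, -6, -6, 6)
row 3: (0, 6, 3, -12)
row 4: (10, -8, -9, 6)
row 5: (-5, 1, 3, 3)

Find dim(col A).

Row reduce to echelon form.
R2 ← R2 + (3/4)·R1: [0, 3/2, 3/4, -3]
R4 ← R4 + (5/4)·R1: [0, 9/2, 9/4, -9]
R5 ← R5 − (5/8)·R1: [0, -21/4, -21/8, 21/2]
R3 ← R3 − (4)·R2: [0, 0, 0, 0]
R4 ← R4 − (3)·R2: [0, 0, 0, 0]
R5 ← R5 + (7/2)·R2: [0, 0, 0, 0]
Echelon form has 2 nonzero rows, so rank(A) = 2.
The column space has dimension equal to the rank: 2.

2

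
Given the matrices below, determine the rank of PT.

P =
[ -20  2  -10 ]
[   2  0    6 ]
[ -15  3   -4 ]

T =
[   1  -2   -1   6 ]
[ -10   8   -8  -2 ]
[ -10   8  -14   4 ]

3

First compute PT:
[[ 60, -24, 144, -164],
 [-58,  44, -86,  36],
 [ -5,  22,  47, -112]]
Now row reduce the product.
R2 ← R2 + (29/30)·R1: [0, 104/5, 266/5, -1838/15]
R3 ← R3 + (1/12)·R1: [0, 20, 59, -377/3]
R3 ← R3 − (25/26)·R2: [0, 0, 102/13, -102/13]
3 nonzero rows, so rank(PT) = 3.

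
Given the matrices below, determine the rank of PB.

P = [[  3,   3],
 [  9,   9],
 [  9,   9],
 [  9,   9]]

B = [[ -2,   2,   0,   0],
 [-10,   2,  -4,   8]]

First compute PB:
[[-36,  12, -12,  24],
 [-108,  36, -36,  72],
 [-108,  36, -36,  72],
 [-108,  36, -36,  72]]
Now row reduce the product.
R2 ← R2 − (3)·R1: [0, 0, 0, 0]
R3 ← R3 − (3)·R1: [0, 0, 0, 0]
R4 ← R4 − (3)·R1: [0, 0, 0, 0]
1 nonzero row, so rank(PB) = 1.

1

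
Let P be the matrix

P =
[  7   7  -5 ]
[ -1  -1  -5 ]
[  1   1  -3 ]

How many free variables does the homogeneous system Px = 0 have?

1

Row reduce to echelon form.
R2 ← R2 + (1/7)·R1: [0, 0, -40/7]
R3 ← R3 − (1/7)·R1: [0, 0, -16/7]
R3 ← R3 − (2/5)·R2: [0, 0, 0]
2 nonzero rows, so rank(P) = 2.
P has 3 columns; by rank–nullity, nullity = 3 − 2 = 1.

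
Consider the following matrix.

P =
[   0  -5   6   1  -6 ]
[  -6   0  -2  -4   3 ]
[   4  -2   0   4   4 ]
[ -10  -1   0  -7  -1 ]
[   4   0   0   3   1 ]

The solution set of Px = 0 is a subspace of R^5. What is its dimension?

2

Row reduce to echelon form.
Swap R1 ↔ R2
R3 ← R3 + (2/3)·R1: [0, -2, -4/3, 4/3, 6]
R4 ← R4 − (5/3)·R1: [0, -1, 10/3, -1/3, -6]
R5 ← R5 + (2/3)·R1: [0, 0, -4/3, 1/3, 3]
R3 ← R3 − (2/5)·R2: [0, 0, -56/15, 14/15, 42/5]
R4 ← R4 − (1/5)·R2: [0, 0, 32/15, -8/15, -24/5]
R4 ← R4 + (4/7)·R3: [0, 0, 0, 0, 0]
R5 ← R5 − (5/14)·R3: [0, 0, 0, 0, 0]
3 nonzero rows, so rank(P) = 3.
P has 5 columns; by rank–nullity, nullity = 5 − 3 = 2.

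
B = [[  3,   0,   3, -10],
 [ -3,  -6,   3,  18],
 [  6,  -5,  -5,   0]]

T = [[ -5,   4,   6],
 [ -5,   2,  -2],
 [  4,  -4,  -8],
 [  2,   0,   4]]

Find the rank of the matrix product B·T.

First compute BT:
[[-23,   0, -46],
 [ 93, -36,  42],
 [-25,  34,  86]]
Now row reduce the product.
R2 ← R2 + (93/23)·R1: [0, -36, -144]
R3 ← R3 − (25/23)·R1: [0, 34, 136]
R3 ← R3 + (17/18)·R2: [0, 0, 0]
2 nonzero rows, so rank(BT) = 2.

2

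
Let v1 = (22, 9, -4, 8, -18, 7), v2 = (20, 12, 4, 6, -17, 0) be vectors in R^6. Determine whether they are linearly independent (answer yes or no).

yes

Form the matrix with these vectors as rows and row reduce.
R2 ← R2 − (10/11)·R1: [0, 42/11, 84/11, -14/11, -7/11, -70/11]
2 nonzero rows, so the 2 vectors span a space of dimension 2.
Since 2 = 2, the vectors are linearly independent.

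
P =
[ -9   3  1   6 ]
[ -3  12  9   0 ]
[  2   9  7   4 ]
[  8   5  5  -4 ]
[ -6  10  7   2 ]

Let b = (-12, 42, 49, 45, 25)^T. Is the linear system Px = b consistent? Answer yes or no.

Row reduce the augmented matrix [P | b].
R2 ← R2 − (1/3)·R1: [0, 11, 26/3, -2, 46]
R3 ← R3 + (2/9)·R1: [0, 29/3, 65/9, 16/3, 139/3]
R4 ← R4 + (8/9)·R1: [0, 23/3, 53/9, 4/3, 103/3]
R5 ← R5 − (2/3)·R1: [0, 8, 19/3, -2, 33]
R3 ← R3 − (29/33)·R2: [0, 0, -13/33, 78/11, 65/11]
R4 ← R4 − (23/33)·R2: [0, 0, -5/33, 30/11, 25/11]
R5 ← R5 − (8/11)·R2: [0, 0, 1/33, -6/11, -5/11]
R4 ← R4 − (5/13)·R3: [0, 0, 0, 0, 0]
R5 ← R5 + (1/13)·R3: [0, 0, 0, 0, 0]
The echelon form has 3 nonzero rows, and every pivot lies in the first 4 columns, so rank(P) = rank([P|b]) = 3.
The system is consistent.

yes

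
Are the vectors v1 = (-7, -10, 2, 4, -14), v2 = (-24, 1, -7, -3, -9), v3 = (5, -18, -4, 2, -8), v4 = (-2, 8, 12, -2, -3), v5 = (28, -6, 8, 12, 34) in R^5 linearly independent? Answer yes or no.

Form the matrix with these vectors as rows and row reduce.
R2 ← R2 − (24/7)·R1: [0, 247/7, -97/7, -117/7, 39]
R3 ← R3 + (5/7)·R1: [0, -176/7, -18/7, 34/7, -18]
R4 ← R4 − (2/7)·R1: [0, 76/7, 80/7, -22/7, 1]
R5 ← R5 + (4)·R1: [0, -46, 16, 28, -22]
R3 ← R3 + (176/247)·R2: [0, 0, -3074/247, -134/19, 186/19]
R4 ← R4 − (4/13)·R2: [0, 0, 204/13, 2, -11]
R5 ← R5 + (322/247)·R2: [0, 0, -510/247, 118/19, 548/19]
R4 ← R4 + (1938/1537)·R3: [0, 0, 0, -10594/1537, 2065/1537]
R5 ← R5 − (255/1537)·R3: [0, 0, 0, 11344/1537, 41834/1537]
R5 ← R5 + (5672/5297)·R4: [0, 0, 0, 0, 151794/5297]
5 nonzero rows, so the 5 vectors span a space of dimension 5.
Since 5 = 5, the vectors are linearly independent.

yes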